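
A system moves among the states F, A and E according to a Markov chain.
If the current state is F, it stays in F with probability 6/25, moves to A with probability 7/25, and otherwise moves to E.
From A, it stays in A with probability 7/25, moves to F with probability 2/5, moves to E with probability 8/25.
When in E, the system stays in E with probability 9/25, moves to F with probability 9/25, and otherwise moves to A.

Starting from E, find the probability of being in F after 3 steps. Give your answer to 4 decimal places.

Propagate the distribution vector 3 steps from E.
After 0 steps: (0.0000, 0.0000, 1.0000)
After 1 step: (0.3600, 0.2800, 0.3600)
After 2 steps: (0.3280, 0.2800, 0.3920)
After 3 steps: (0.3318, 0.2800, 0.3882)
P(in F after 3 steps) = 0.3318

0.3318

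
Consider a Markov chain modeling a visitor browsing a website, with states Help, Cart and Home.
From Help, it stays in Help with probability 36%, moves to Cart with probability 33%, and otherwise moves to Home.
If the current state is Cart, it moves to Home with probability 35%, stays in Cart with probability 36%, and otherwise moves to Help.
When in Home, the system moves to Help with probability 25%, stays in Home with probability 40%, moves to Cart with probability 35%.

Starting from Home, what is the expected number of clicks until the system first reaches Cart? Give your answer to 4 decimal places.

2.9038

Let t(s) be the expected number of clicks to first reach Cart from state s, with t(Cart) = 0. Conditioning on the first click:
t(Help) = 1 + 0.36·t(Help) + 0.31·t(Home)
t(Home) = 1 + 0.25·t(Help) + 0.4·t(Home)
Solving: t(Help) = 2.9690, t(Home) = 2.9038.
Expected clicks from Home to Cart: 2.9038.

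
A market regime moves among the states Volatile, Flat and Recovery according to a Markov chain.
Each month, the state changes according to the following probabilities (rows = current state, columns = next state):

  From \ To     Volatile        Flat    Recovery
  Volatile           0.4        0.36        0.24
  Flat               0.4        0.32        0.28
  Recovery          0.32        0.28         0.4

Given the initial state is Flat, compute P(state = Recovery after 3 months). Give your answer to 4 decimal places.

Propagate the distribution vector 3 months from Flat.
After 0 months: (0.0000, 1.0000, 0.0000)
After 1 month: (0.4000, 0.3200, 0.2800)
After 2 months: (0.3776, 0.3248, 0.2976)
After 3 months: (0.3762, 0.3232, 0.3006)
P(in Recovery after 3 months) = 0.3006

0.3006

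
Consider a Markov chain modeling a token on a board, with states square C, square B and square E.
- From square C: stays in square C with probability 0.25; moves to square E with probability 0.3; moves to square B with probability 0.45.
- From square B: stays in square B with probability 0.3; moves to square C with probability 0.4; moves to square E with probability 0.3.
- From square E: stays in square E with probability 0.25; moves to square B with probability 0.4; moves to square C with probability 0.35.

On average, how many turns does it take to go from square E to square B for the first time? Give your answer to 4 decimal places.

Let t(s) be the expected number of turns to first reach square B from state s, with t(square B) = 0. Conditioning on the first turn:
t(square C) = 1 + 0.25·t(square C) + 0.3·t(square E)
t(square E) = 1 + 0.35·t(square C) + 0.25·t(square E)
Solving: t(square C) = 2.2951, t(square E) = 2.4044.
Expected turns from square E to square B: 2.4044.

2.4044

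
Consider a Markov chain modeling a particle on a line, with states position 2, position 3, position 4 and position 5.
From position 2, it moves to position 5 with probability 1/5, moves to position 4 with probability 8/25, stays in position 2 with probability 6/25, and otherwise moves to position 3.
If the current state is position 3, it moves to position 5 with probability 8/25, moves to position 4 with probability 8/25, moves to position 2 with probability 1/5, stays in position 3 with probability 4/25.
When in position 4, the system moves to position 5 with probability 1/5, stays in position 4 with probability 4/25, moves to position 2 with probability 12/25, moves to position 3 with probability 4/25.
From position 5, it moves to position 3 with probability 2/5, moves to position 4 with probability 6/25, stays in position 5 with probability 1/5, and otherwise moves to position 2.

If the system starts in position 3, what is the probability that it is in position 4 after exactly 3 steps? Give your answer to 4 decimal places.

0.2636

Propagate the distribution vector 3 steps from position 3.
After 0 steps: (0.0000, 1.0000, 0.0000, 0.0000)
After 1 step: (0.2000, 0.1600, 0.3200, 0.3200)
After 2 steps: (0.2848, 0.2528, 0.2432, 0.2192)
After 3 steps: (0.2707, 0.2354, 0.2636, 0.2303)
P(in position 4 after 3 steps) = 0.2636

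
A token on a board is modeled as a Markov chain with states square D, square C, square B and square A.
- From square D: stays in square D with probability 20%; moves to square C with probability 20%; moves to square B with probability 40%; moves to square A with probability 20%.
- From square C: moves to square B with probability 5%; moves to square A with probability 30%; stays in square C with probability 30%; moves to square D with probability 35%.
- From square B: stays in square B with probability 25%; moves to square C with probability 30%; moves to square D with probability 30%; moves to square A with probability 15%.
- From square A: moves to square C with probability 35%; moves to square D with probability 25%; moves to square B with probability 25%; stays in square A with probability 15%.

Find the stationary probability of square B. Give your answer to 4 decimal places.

0.2349

Let the stationary distribution be π with π = πP and π_1 + π_2 + π_3 + π_4 = 1.
π_1 = 0.2·π_1 + 0.35·π_2 + 0.3·π_3 + 0.25·π_4
π_2 = 0.2·π_1 + 0.3·π_2 + 0.3·π_3 + 0.35·π_4
π_3 = 0.4·π_1 + 0.05·π_2 + 0.25·π_3 + 0.25·π_4
Solving with the normalization constraint gives π = (0.2762, 0.2827, 0.2349, 0.2062).
So the stationary probability of square B is 0.2349.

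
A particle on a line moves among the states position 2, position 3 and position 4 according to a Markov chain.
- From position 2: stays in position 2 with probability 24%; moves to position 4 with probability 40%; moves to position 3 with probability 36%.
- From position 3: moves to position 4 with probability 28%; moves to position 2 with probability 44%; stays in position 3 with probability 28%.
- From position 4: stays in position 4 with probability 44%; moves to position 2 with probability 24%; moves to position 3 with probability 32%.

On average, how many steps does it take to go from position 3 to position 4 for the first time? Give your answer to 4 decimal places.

Let t(s) be the expected number of steps to first reach position 4 from state s, with t(position 4) = 0. Conditioning on the first step:
t(position 2) = 1 + 0.24·t(position 2) + 0.36·t(position 3)
t(position 3) = 1 + 0.44·t(position 2) + 0.28·t(position 3)
Solving: t(position 2) = 2.7778, t(position 3) = 3.0864.
Expected steps from position 3 to position 4: 3.0864.

3.0864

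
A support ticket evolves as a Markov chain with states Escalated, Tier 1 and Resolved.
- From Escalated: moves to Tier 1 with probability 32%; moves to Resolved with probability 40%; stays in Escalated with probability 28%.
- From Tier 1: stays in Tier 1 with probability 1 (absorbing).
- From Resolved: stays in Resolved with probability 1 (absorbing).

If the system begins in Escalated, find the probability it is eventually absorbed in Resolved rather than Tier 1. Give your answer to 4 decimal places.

0.5556

Let h(s) be the probability of absorption at Resolved starting from transient state s. Then h(Resolved) = 1 and h(Tier 1) = 0. By first-step analysis:
h(Escalated) = 0.28·h(Escalated) + 0.32·0 + 0.4·1
Solving: h(Escalated) = 0.5556.
Starting from Escalated, the probability is 0.5556.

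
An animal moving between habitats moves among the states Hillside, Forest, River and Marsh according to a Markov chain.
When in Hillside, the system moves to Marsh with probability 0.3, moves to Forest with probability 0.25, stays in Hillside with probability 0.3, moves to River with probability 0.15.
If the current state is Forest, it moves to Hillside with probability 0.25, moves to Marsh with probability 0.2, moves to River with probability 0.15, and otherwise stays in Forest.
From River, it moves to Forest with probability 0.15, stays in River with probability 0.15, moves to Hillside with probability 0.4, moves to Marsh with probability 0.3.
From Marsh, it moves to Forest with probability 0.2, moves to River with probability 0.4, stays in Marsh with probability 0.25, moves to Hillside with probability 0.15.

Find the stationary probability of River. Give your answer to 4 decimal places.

Let the stationary distribution be π with π = πP and π_1 + π_2 + π_3 + π_4 = 1.
π_1 = 0.3·π_1 + 0.25·π_2 + 0.4·π_3 + 0.15·π_4
π_2 = 0.25·π_1 + 0.4·π_2 + 0.15·π_3 + 0.2·π_4
π_3 = 0.15·π_1 + 0.15·π_2 + 0.15·π_3 + 0.4·π_4
Solving with the normalization constraint gives π = (0.2696, 0.2534, 0.2154, 0.2616).
So the stationary probability of River is 0.2154.

0.2154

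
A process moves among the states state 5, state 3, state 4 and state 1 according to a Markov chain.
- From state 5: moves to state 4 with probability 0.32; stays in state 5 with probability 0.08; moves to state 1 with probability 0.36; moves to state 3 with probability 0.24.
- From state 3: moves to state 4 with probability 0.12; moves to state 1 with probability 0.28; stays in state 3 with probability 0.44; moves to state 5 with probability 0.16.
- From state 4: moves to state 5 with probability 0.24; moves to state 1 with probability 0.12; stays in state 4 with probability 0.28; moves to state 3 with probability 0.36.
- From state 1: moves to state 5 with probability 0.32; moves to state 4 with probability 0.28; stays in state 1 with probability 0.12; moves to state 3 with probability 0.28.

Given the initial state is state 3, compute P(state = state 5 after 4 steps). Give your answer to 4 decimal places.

Propagate the distribution vector 4 steps from state 3.
After 0 steps: (0.0000, 1.0000, 0.0000, 0.0000)
After 1 step: (0.1600, 0.4400, 0.1200, 0.2800)
After 2 steps: (0.2016, 0.3536, 0.2160, 0.2288)
After 3 steps: (0.1978, 0.3458, 0.2315, 0.2250)
After 4 steps: (0.1987, 0.3459, 0.2326, 0.2228)
P(in state 5 after 4 steps) = 0.1987

0.1987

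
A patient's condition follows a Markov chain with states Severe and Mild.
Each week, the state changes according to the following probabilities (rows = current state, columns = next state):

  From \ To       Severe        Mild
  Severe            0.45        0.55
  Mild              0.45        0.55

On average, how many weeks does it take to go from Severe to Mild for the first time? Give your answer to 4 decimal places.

Let t(s) be the expected number of weeks to first reach Mild from state s, with t(Mild) = 0. Conditioning on the first week:
t(Severe) = 1 + 0.45·t(Severe)
Solving: t(Severe) = 1.8182.
Expected weeks from Severe to Mild: 1.8182.

1.8182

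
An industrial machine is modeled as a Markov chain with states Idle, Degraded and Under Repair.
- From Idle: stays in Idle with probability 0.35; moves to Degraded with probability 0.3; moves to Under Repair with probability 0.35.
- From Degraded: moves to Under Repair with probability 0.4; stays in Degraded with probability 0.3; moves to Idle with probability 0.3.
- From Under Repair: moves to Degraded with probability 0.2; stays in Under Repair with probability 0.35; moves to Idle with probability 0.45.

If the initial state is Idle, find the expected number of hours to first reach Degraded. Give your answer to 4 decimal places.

3.7736

Let t(s) be the expected number of hours to first reach Degraded from state s, with t(Degraded) = 0. Conditioning on the first hour:
t(Idle) = 1 + 0.35·t(Idle) + 0.35·t(Under Repair)
t(Under Repair) = 1 + 0.45·t(Idle) + 0.35·t(Under Repair)
Solving: t(Idle) = 3.7736, t(Under Repair) = 4.1509.
Expected hours from Idle to Degraded: 3.7736.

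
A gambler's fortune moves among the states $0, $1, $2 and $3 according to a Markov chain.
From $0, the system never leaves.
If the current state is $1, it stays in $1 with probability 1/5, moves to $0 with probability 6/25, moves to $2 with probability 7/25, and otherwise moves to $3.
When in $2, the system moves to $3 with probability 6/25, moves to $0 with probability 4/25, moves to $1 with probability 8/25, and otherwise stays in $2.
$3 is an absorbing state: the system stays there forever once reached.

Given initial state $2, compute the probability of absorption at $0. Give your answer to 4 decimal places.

Let h(s) be the probability of absorption at $0 starting from transient state s. Then h($0) = 1 and h($3) = 0. By first-step analysis:
h($1) = 0.24·1 + 0.2·h($1) + 0.28·h($2) + 0.28·0
h($2) = 0.16·1 + 0.32·h($1) + 0.28·h($2) + 0.24·0
Solving: h($1) = 0.4474, h($2) = 0.4211.
Starting from $2, the probability is 0.4211.

0.4211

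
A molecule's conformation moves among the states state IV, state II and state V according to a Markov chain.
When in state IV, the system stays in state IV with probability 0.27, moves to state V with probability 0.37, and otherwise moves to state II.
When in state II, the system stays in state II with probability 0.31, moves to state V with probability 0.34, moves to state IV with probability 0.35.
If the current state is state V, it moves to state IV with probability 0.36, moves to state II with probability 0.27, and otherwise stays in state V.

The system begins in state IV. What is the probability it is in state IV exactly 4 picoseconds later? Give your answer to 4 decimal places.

0.3274

Propagate the distribution vector 4 picoseconds from state IV.
After 0 picoseconds: (1.0000, 0.0000, 0.0000)
After 1 picosecond: (0.2700, 0.3600, 0.3700)
After 2 picoseconds: (0.3321, 0.3087, 0.3592)
After 3 picoseconds: (0.3270, 0.3122, 0.3607)
After 4 picoseconds: (0.3274, 0.3119, 0.3606)
P(in state IV after 4 picoseconds) = 0.3274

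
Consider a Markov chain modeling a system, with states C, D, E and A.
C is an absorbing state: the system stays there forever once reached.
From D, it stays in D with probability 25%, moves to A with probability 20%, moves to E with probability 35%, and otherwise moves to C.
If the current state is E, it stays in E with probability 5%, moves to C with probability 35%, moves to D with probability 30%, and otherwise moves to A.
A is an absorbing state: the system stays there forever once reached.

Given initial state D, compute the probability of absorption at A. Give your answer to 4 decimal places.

0.4856

Let h(s) be the probability of absorption at A starting from transient state s. Then h(A) = 1 and h(C) = 0. By first-step analysis:
h(D) = 0.2·0 + 0.25·h(D) + 0.35·h(E) + 0.2·1
h(E) = 0.35·0 + 0.3·h(D) + 0.05·h(E) + 0.3·1
Solving: h(D) = 0.4856, h(E) = 0.4691.
Starting from D, the probability is 0.4856.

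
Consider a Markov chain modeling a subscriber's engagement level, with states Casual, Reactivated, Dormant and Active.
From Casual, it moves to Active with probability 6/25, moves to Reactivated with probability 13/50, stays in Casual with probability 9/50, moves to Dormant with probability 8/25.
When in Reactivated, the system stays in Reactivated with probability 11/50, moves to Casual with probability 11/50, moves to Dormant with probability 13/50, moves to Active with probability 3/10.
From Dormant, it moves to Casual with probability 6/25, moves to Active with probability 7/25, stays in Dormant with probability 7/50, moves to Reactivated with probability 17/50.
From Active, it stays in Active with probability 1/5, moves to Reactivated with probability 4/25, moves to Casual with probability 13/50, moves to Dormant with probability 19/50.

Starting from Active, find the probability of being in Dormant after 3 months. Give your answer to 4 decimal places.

Propagate the distribution vector 3 months from Active.
After 0 months: (0.0000, 0.0000, 0.0000, 1.0000)
After 1 month: (0.2600, 0.1600, 0.3800, 0.2000)
After 2 months: (0.2252, 0.2640, 0.2540, 0.2568)
After 3 months: (0.2263, 0.2441, 0.2738, 0.2557)
P(in Dormant after 3 months) = 0.2738

0.2738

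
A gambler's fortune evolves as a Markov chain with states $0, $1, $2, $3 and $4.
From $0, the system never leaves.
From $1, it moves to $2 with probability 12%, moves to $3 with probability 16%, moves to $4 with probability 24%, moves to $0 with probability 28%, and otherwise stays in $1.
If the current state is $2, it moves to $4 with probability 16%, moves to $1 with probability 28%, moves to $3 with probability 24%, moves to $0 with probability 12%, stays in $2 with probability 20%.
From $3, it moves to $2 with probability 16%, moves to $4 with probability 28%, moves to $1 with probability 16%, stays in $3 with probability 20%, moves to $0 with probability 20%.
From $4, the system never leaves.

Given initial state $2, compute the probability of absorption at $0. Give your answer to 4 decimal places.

0.4609

Let h(s) be the probability of absorption at $0 starting from transient state s. Then h($0) = 1 and h($4) = 0. By first-step analysis:
h($1) = 0.28·1 + 0.2·h($1) + 0.12·h($2) + 0.16·h($3) + 0.24·0
h($2) = 0.12·1 + 0.28·h($1) + 0.2·h($2) + 0.24·h($3) + 0.16·0
h($3) = 0.2·1 + 0.16·h($1) + 0.16·h($2) + 0.2·h($3) + 0.28·0
Solving: h($1) = 0.5079, h($2) = 0.4609, h($3) = 0.4438.
Starting from $2, the probability is 0.4609.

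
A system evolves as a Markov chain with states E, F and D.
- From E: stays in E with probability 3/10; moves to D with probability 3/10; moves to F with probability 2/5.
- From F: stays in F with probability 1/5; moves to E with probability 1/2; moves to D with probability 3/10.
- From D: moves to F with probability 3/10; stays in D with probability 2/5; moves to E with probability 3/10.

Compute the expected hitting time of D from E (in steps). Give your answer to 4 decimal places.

Let t(s) be the expected number of steps to first reach D from state s, with t(D) = 0. Conditioning on the first step:
t(E) = 1 + 0.3·t(E) + 0.4·t(F)
t(F) = 1 + 0.5·t(E) + 0.2·t(F)
Solving: t(E) = 3.3333, t(F) = 3.3333.
Expected steps from E to D: 3.3333.

3.3333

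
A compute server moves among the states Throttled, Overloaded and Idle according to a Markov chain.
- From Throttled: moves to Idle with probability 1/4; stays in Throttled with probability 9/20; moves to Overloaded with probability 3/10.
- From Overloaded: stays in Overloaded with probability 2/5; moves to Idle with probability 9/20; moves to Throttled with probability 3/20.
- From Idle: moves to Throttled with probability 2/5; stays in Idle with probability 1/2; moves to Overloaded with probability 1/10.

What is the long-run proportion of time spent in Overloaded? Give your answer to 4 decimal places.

0.2448

Let the stationary distribution be π with π = πP and π_1 + π_2 + π_3 = 1.
π_1 = 0.45·π_1 + 0.15·π_2 + 0.4·π_3
π_2 = 0.3·π_1 + 0.4·π_2 + 0.1·π_3
Solving with the normalization constraint gives π = (0.3566, 0.2448, 0.3986).
So the stationary probability of Overloaded is 0.2448.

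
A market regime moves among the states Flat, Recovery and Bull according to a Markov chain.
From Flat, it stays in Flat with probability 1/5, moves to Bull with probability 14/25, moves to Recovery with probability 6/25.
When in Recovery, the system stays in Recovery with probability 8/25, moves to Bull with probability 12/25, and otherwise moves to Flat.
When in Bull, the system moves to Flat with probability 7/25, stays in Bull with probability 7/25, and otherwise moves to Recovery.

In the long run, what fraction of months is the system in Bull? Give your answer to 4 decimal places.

0.4155

Let the stationary distribution be π with π = πP and π_1 + π_2 + π_3 = 1.
π_1 = 0.2·π_1 + 0.2·π_2 + 0.28·π_3
π_2 = 0.24·π_1 + 0.32·π_2 + 0.44·π_3
Solving with the normalization constraint gives π = (0.2332, 0.3512, 0.4155).
So the stationary probability of Bull is 0.4155.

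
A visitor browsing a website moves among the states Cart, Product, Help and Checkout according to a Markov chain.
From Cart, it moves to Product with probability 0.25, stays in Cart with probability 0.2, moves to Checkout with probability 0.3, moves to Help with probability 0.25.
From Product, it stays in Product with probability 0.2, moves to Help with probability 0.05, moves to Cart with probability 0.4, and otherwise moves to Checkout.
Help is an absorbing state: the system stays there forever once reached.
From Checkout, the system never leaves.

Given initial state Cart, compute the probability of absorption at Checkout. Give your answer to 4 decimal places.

Let h(s) be the probability of absorption at Checkout starting from transient state s. Then h(Checkout) = 1 and h(Help) = 0. By first-step analysis:
h(Cart) = 0.2·h(Cart) + 0.25·h(Product) + 0.25·0 + 0.3·1
h(Product) = 0.4·h(Cart) + 0.2·h(Product) + 0.05·0 + 0.35·1
Solving: h(Cart) = 0.6065, h(Product) = 0.7407.
Starting from Cart, the probability is 0.6065.

0.6065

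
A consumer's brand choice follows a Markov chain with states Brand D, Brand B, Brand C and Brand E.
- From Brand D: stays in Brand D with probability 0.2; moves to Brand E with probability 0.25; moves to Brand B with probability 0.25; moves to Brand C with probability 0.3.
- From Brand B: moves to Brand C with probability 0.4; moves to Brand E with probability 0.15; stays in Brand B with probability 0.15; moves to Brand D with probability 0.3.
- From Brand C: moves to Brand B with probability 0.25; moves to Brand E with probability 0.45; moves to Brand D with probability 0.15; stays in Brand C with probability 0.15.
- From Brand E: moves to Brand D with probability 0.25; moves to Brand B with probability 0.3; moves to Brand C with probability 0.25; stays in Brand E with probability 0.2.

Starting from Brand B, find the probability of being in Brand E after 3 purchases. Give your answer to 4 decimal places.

Propagate the distribution vector 3 purchases from Brand B.
After 0 purchases: (0.0000, 1.0000, 0.0000, 0.0000)
After 1 purchase: (0.3000, 0.1500, 0.4000, 0.1500)
After 2 purchases: (0.2025, 0.2425, 0.2475, 0.3075)
After 3 purchases: (0.2273, 0.2411, 0.2718, 0.2599)
P(in Brand E after 3 purchases) = 0.2599

0.2599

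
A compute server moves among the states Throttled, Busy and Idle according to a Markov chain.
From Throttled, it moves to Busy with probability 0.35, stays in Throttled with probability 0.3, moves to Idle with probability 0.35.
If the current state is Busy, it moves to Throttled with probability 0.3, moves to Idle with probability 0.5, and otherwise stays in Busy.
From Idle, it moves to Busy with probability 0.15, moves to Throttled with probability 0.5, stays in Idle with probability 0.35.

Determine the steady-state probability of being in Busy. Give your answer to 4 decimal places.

Let the stationary distribution be π with π = πP and π_1 + π_2 + π_3 = 1.
π_1 = 0.3·π_1 + 0.3·π_2 + 0.5·π_3
π_2 = 0.35·π_1 + 0.2·π_2 + 0.15·π_3
Solving with the normalization constraint gives π = (0.3771, 0.2373, 0.3856).
So the stationary probability of Busy is 0.2373.

0.2373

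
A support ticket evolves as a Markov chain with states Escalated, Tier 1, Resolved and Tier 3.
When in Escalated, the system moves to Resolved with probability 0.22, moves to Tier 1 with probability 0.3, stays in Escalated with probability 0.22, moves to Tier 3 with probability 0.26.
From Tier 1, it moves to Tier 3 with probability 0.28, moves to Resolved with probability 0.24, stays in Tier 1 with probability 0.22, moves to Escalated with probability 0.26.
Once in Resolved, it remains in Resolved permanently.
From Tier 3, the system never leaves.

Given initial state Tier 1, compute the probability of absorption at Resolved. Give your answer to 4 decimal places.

0.4608

Let h(s) be the probability of absorption at Resolved starting from transient state s. Then h(Resolved) = 1 and h(Tier 3) = 0. By first-step analysis:
h(Escalated) = 0.22·h(Escalated) + 0.3·h(Tier 1) + 0.22·1 + 0.26·0
h(Tier 1) = 0.26·h(Escalated) + 0.22·h(Tier 1) + 0.24·1 + 0.28·0
Solving: h(Escalated) = 0.4593, h(Tier 1) = 0.4608.
Starting from Tier 1, the probability is 0.4608.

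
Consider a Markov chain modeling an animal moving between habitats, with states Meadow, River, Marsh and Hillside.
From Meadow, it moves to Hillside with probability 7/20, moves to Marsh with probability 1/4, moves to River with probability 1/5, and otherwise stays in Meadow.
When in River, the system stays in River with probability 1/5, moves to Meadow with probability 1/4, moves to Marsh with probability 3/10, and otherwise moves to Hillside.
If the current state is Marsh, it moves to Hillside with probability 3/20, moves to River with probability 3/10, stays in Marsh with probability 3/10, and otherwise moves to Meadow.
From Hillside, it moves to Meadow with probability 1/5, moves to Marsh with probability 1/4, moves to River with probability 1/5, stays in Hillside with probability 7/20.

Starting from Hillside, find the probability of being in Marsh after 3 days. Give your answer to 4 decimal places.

Propagate the distribution vector 3 days from Hillside.
After 0 days: (0.0000, 0.0000, 0.0000, 1.0000)
After 1 day: (0.2000, 0.2000, 0.2500, 0.3500)
After 2 days: (0.2225, 0.2250, 0.2725, 0.2800)
After 3 days: (0.2249, 0.2273, 0.2749, 0.2730)
P(in Marsh after 3 days) = 0.2749

0.2749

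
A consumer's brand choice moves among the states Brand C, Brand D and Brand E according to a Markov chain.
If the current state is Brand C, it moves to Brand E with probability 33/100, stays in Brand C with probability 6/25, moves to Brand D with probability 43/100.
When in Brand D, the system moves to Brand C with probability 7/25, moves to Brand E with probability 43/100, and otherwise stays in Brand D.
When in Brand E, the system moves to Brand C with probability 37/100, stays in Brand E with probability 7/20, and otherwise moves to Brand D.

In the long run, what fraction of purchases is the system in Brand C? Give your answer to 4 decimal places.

Let the stationary distribution be π with π = πP and π_1 + π_2 + π_3 = 1.
π_1 = 0.24·π_1 + 0.28·π_2 + 0.37·π_3
π_2 = 0.43·π_1 + 0.29·π_2 + 0.28·π_3
Solving with the normalization constraint gives π = (0.3013, 0.3285, 0.3703).
So the stationary probability of Brand C is 0.3013.

0.3013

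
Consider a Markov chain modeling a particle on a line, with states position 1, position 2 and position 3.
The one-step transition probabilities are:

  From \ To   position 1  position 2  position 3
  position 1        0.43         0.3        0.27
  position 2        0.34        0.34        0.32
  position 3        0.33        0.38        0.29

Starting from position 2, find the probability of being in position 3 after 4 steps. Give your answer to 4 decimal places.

Propagate the distribution vector 4 steps from position 2.
After 0 steps: (0.0000, 1.0000, 0.0000)
After 1 step: (0.3400, 0.3400, 0.3200)
After 2 steps: (0.3674, 0.3392, 0.2934)
After 3 steps: (0.3701, 0.3370, 0.2928)
After 4 steps: (0.3704, 0.3369, 0.2927)
P(in position 3 after 4 steps) = 0.2927

0.2927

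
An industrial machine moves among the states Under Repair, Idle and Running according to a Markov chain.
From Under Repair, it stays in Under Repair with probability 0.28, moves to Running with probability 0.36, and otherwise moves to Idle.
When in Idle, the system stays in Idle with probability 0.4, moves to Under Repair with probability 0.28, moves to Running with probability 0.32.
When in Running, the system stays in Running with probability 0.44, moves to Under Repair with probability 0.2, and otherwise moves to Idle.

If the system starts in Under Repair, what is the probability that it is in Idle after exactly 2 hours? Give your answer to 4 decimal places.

Sum over the intermediate state after 1 hour:
P = P(Under Repair→Under Repair)·P(Under Repair→Idle) + P(Under Repair→Idle)·P(Idle→Idle) + P(Under Repair→Running)·P(Running→Idle)
  = 0.28×0.36 + 0.36×0.4 + 0.36×0.36
  = 0.1008 + 0.1440 + 0.1296 = 0.3744

0.3744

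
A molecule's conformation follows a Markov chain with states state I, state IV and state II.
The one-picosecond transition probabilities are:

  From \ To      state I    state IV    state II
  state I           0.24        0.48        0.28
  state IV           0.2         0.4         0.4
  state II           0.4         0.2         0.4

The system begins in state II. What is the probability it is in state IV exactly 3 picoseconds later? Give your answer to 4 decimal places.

0.3533

Propagate the distribution vector 3 picoseconds from state II.
After 0 picoseconds: (0.0000, 0.0000, 1.0000)
After 1 picosecond: (0.4000, 0.2000, 0.4000)
After 2 picoseconds: (0.2960, 0.3520, 0.3520)
After 3 picoseconds: (0.2822, 0.3533, 0.3645)
P(in state IV after 3 picoseconds) = 0.3533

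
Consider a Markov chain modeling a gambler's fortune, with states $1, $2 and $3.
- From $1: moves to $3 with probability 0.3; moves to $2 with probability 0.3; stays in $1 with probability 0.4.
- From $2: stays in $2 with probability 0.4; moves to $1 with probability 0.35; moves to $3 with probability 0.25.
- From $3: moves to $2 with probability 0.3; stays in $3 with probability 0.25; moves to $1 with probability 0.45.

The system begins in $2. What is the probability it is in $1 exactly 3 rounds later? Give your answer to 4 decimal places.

0.3964

Propagate the distribution vector 3 rounds from $2.
After 0 rounds: (0.0000, 1.0000, 0.0000)
After 1 round: (0.3500, 0.4000, 0.2500)
After 2 rounds: (0.3925, 0.3400, 0.2675)
After 3 rounds: (0.3964, 0.3340, 0.2696)
P(in $1 after 3 rounds) = 0.3964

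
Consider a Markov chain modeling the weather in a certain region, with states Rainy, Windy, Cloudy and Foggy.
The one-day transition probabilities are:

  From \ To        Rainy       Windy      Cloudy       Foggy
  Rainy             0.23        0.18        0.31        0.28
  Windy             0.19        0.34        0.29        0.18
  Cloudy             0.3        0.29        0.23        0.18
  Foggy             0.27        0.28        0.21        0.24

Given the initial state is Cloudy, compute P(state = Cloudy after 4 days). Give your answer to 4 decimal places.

Propagate the distribution vector 4 days from Cloudy.
After 0 days: (0.0000, 0.0000, 1.0000, 0.0000)
After 1 day: (0.3000, 0.2900, 0.2300, 0.1800)
After 2 days: (0.2417, 0.2697, 0.2678, 0.2208)
After 3 days: (0.2468, 0.2747, 0.2611, 0.2174)
After 4 days: (0.2460, 0.2744, 0.2619, 0.2177)
P(in Cloudy after 4 days) = 0.2619

0.2619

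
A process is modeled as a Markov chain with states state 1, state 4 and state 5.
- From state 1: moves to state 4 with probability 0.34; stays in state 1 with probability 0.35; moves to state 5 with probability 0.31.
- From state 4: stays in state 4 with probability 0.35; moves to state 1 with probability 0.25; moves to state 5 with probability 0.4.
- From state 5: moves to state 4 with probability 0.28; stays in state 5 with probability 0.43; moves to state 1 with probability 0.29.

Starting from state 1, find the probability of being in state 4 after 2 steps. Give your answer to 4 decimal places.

0.3248

Sum over the intermediate state after 1 step:
P = P(state 1→state 1)·P(state 1→state 4) + P(state 1→state 4)·P(state 4→state 4) + P(state 1→state 5)·P(state 5→state 4)
  = 0.35×0.34 + 0.34×0.35 + 0.31×0.28
  = 0.1190 + 0.1190 + 0.0868 = 0.3248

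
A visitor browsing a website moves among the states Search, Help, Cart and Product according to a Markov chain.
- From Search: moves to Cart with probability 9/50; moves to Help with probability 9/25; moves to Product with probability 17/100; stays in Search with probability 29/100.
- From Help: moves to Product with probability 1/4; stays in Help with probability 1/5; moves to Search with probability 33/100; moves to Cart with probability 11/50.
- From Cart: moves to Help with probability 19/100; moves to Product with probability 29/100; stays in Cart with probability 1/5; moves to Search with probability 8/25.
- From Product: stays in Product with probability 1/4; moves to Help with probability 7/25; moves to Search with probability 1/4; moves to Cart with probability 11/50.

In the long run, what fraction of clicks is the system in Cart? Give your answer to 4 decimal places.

0.2040

Let the stationary distribution be π with π = πP and π_1 + π_2 + π_3 + π_4 = 1.
π_1 = 0.29·π_1 + 0.33·π_2 + 0.32·π_3 + 0.25·π_4
π_2 = 0.36·π_1 + 0.2·π_2 + 0.19·π_3 + 0.28·π_4
π_3 = 0.18·π_1 + 0.22·π_2 + 0.2·π_3 + 0.22·π_4
Solving with the normalization constraint gives π = (0.2973, 0.2643, 0.2040, 0.2344).
So the stationary probability of Cart is 0.2040.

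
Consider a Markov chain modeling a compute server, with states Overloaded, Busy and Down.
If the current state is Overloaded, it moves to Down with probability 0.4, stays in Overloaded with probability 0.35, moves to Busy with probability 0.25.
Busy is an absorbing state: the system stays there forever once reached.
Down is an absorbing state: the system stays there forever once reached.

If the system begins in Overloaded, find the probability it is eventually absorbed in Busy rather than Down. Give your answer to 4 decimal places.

0.3846

Let h(s) be the probability of absorption at Busy starting from transient state s. Then h(Busy) = 1 and h(Down) = 0. By first-step analysis:
h(Overloaded) = 0.35·h(Overloaded) + 0.25·1 + 0.4·0
Solving: h(Overloaded) = 0.3846.
Starting from Overloaded, the probability is 0.3846.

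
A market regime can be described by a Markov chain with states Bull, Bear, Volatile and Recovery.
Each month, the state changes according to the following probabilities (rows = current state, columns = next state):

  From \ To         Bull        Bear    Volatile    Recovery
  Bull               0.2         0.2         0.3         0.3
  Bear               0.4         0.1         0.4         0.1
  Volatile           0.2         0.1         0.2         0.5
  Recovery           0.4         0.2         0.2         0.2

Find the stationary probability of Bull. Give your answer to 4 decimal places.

Let the stationary distribution be π with π = πP and π_1 + π_2 + π_3 + π_4 = 1.
π_1 = 0.2·π_1 + 0.4·π_2 + 0.2·π_3 + 0.4·π_4
π_2 = 0.2·π_1 + 0.1·π_2 + 0.1·π_3 + 0.2·π_4
π_3 = 0.3·π_1 + 0.4·π_2 + 0.2·π_3 + 0.2·π_4
Solving with the normalization constraint gives π = (0.2899, 0.1581, 0.2606, 0.2914).
So the stationary probability of Bull is 0.2899.

0.2899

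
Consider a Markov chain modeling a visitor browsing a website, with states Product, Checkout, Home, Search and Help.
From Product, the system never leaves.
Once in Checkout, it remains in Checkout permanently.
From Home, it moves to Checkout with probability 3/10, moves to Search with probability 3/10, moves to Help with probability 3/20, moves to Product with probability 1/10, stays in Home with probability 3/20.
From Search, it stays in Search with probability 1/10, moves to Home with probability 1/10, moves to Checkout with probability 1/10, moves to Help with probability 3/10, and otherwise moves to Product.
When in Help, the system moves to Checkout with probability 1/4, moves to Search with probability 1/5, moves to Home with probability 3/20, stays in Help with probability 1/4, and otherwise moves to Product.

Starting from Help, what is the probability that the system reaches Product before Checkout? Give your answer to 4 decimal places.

Let h(s) be the probability of absorption at Product starting from transient state s. Then h(Product) = 1 and h(Checkout) = 0. By first-step analysis:
h(Home) = 0.1·1 + 0.3·0 + 0.15·h(Home) + 0.3·h(Search) + 0.15·h(Help)
h(Search) = 0.4·1 + 0.1·0 + 0.1·h(Home) + 0.1·h(Search) + 0.3·h(Help)
h(Help) = 0.15·1 + 0.25·0 + 0.15·h(Home) + 0.2·h(Search) + 0.25·h(Help)
Solving: h(Home) = 0.4256, h(Search) = 0.6440, h(Help) = 0.4569.
Starting from Help, the probability is 0.4569.

0.4569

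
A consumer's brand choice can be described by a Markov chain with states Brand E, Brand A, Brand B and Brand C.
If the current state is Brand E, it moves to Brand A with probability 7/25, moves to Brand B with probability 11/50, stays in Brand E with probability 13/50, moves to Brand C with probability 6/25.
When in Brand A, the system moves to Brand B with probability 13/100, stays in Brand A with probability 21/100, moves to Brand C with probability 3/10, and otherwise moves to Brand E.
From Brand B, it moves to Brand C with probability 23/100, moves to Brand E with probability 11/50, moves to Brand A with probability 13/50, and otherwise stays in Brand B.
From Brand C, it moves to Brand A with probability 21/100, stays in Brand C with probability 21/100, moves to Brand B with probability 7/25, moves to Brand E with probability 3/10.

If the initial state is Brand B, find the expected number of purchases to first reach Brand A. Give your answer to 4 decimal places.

Let t(s) be the expected number of purchases to first reach Brand A from state s, with t(Brand A) = 0. Conditioning on the first purchase:
t(Brand E) = 1 + 0.26·t(Brand E) + 0.22·t(Brand B) + 0.24·t(Brand C)
t(Brand B) = 1 + 0.22·t(Brand E) + 0.29·t(Brand B) + 0.23·t(Brand C)
t(Brand C) = 1 + 0.3·t(Brand E) + 0.28·t(Brand B) + 0.21·t(Brand C)
Solving: t(Brand E) = 3.8635, t(Brand B) = 3.9437, t(Brand C) = 4.1308.
Expected purchases from Brand B to Brand A: 3.9437.

3.9437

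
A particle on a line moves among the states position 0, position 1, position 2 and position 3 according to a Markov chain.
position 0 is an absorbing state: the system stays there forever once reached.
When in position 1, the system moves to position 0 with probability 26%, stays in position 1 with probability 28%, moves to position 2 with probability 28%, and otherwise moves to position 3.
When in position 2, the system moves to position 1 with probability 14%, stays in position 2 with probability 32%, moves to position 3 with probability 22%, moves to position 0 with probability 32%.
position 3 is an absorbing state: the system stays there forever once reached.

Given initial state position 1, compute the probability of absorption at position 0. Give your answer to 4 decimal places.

Let h(s) be the probability of absorption at position 0 starting from transient state s. Then h(position 0) = 1 and h(position 3) = 0. By first-step analysis:
h(position 1) = 0.26·1 + 0.28·h(position 1) + 0.28·h(position 2) + 0.18·0
h(position 2) = 0.32·1 + 0.14·h(position 1) + 0.32·h(position 2) + 0.22·0
Solving: h(position 1) = 0.5915, h(position 2) = 0.5924.
Starting from position 1, the probability is 0.5915.

0.5915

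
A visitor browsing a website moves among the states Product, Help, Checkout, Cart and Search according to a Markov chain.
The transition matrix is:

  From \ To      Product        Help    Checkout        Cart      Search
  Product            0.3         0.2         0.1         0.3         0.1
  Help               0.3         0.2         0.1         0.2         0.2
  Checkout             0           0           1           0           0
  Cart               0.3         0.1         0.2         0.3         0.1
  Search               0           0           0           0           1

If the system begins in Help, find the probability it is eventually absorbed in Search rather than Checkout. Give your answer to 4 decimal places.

0.5350

Let h(s) be the probability of absorption at Search starting from transient state s. Then h(Search) = 1 and h(Checkout) = 0. By first-step analysis:
h(Product) = 0.3·h(Product) + 0.2·h(Help) + 0.1·0 + 0.3·h(Cart) + 0.1·1
h(Help) = 0.3·h(Product) + 0.2·h(Help) + 0.1·0 + 0.2·h(Cart) + 0.2·1
h(Cart) = 0.3·h(Product) + 0.1·h(Help) + 0.2·0 + 0.3·h(Cart) + 0.1·1
Solving: h(Product) = 0.4774, h(Help) = 0.5350, h(Cart) = 0.4239.
Starting from Help, the probability is 0.5350.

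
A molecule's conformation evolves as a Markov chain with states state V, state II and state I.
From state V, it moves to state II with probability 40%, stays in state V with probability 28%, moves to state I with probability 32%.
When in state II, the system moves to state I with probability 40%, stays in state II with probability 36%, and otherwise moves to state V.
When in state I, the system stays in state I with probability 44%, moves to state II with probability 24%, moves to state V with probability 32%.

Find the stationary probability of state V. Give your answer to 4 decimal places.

0.2828

Let the stationary distribution be π with π = πP and π_1 + π_2 + π_3 = 1.
π_1 = 0.28·π_1 + 0.24·π_2 + 0.32·π_3
π_2 = 0.4·π_1 + 0.36·π_2 + 0.24·π_3
Solving with the normalization constraint gives π = (0.2828, 0.3241, 0.3931).
So the stationary probability of state V is 0.2828.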